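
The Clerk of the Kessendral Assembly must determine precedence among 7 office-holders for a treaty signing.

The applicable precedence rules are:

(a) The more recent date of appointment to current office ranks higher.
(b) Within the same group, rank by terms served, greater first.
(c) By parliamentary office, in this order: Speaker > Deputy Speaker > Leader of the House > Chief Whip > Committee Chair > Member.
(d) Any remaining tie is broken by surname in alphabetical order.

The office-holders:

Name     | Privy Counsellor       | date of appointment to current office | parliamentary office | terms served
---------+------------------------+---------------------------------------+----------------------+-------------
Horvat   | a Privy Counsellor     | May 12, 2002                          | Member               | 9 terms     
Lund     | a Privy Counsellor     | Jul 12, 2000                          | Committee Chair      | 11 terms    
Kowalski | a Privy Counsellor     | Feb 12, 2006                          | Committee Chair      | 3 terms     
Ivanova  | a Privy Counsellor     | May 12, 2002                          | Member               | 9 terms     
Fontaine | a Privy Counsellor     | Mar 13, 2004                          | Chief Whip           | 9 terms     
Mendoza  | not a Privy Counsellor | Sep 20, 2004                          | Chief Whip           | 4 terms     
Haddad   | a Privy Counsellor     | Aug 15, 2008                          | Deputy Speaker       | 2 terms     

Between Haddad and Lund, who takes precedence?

Haddad

By date of appointment to current office (later first): Haddad (Aug 15, 2008); then Kowalski (Feb 12, 2006); then Mendoza (Sep 20, 2004); then Fontaine (Mar 13, 2004); then Horvat and Ivanova (both May 12, 2002); then Lund (Jul 12, 2000).
Horvat and Ivanova both have terms served 9 terms, so the next rule applies.
Horvat and Ivanova are each Member, so the next rule applies.
Among Horvat and Ivanova, alphabetically by surname: Horvat before Ivanova.
So Haddad takes precedence.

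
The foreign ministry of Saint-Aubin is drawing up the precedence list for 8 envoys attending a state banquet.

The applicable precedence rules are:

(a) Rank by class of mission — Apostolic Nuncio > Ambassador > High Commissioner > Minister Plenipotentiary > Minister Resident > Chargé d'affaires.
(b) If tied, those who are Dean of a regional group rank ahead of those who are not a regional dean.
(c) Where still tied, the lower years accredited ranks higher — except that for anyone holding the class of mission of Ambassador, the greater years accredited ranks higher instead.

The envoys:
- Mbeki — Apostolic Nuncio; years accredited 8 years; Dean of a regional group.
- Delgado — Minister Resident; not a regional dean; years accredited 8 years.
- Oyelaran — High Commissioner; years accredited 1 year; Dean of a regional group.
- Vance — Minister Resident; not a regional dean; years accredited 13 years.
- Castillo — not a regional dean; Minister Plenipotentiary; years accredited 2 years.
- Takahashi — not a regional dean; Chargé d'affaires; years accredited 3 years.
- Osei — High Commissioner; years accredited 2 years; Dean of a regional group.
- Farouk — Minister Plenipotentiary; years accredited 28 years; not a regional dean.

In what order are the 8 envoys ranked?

Mbeki, Oyelaran, Osei, Castillo, Farouk, Delgado, Vance, Takahashi

By class of mission: Mbeki (Apostolic Nuncio); then Oyelaran and Osei (High Commissioner); then Castillo and Farouk (Minister Plenipotentiary); then Delgado and Vance (Minister Resident); then Takahashi (Chargé d'affaires).
Oyelaran and Osei are each Dean of a regional group, so the next rule applies.
Among Oyelaran and Osei, by years accredited (lower first): Oyelaran (1 year) before Osei (2 years).
Castillo and Farouk are each not a regional dean, so the next rule applies.
Among Castillo and Farouk, by years accredited (lower first): Castillo (2 years) before Farouk (28 years).
Delgado and Vance are each not a regional dean, so the next rule applies.
Among Delgado and Vance, by years accredited (lower first): Delgado (8 years) before Vance (13 years).
Full order: Mbeki, Oyelaran, Osei, Castillo, Farouk, Delgado, Vance, Takahashi.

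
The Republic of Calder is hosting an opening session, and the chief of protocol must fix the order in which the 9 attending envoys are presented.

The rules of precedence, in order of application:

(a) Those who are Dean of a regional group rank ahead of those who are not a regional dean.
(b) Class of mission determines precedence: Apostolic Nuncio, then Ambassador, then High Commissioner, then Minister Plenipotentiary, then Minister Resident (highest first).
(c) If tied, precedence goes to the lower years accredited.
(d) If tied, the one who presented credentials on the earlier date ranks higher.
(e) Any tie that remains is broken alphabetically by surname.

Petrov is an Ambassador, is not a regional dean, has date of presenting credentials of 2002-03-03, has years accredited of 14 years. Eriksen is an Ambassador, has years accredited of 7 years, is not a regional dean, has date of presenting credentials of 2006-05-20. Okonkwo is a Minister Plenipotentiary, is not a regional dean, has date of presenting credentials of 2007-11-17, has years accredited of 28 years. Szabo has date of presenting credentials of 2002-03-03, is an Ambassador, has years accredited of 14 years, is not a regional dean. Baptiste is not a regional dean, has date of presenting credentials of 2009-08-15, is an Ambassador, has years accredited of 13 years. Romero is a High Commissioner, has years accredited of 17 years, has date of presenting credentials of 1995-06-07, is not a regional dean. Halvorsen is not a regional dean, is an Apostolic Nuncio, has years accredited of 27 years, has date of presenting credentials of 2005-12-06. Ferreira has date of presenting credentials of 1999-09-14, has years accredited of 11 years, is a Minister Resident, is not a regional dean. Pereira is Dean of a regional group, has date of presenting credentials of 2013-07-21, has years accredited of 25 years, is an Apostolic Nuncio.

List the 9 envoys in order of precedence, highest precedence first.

Pereira, Halvorsen, Eriksen, Baptiste, Petrov, Szabo, Romero, Okonkwo, Ferreira

By the first rule: Pereira (Dean of a regional group); then Halvorsen, Eriksen, Baptiste, Petrov, Szabo, Romero, Okonkwo and Ferreira (each not a regional dean).
Among Halvorsen, Eriksen, Baptiste, Petrov, Szabo, Romero, Okonkwo and Ferreira, by class of mission: Halvorsen (Apostolic Nuncio) before Eriksen, Baptiste, Petrov and Szabo (Ambassador) before Romero (High Commissioner) before Okonkwo (Minister Plenipotentiary) before Ferreira (Minister Resident).
Among Eriksen, Baptiste, Petrov and Szabo, by years accredited (lower first): Eriksen (7 years) before Baptiste (13 years) before Petrov and Szabo (14 years).
Petrov and Szabo both have date of presenting credentials 2002-03-03, so the next rule applies.
Among Petrov and Szabo, alphabetically by surname: Petrov before Szabo.
Full order: Pereira, Halvorsen, Eriksen, Baptiste, Petrov, Szabo, Romero, Okonkwo, Ferreira.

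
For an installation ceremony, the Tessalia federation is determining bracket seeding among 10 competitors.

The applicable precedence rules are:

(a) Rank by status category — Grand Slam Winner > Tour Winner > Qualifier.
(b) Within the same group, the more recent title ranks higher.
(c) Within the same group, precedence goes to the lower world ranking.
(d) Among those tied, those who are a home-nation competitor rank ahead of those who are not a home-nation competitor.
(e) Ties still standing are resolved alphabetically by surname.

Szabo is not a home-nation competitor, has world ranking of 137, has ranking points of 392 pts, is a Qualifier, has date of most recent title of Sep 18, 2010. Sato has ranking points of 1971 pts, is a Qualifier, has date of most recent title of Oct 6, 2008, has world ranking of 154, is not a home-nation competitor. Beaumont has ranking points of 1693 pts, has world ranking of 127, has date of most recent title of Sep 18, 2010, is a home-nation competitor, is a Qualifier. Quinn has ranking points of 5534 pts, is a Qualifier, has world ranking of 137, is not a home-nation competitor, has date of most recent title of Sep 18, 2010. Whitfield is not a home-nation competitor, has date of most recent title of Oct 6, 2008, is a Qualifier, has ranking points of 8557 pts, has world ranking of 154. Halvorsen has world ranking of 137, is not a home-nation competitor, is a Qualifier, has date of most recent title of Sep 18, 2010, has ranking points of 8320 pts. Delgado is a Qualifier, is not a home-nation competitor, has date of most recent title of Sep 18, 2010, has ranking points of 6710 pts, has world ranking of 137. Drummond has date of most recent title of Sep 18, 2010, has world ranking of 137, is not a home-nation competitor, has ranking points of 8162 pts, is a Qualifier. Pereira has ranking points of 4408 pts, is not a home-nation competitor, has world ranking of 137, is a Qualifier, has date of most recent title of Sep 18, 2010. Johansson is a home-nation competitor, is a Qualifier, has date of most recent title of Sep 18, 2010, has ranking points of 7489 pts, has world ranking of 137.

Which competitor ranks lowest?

Whitfield

By status category: Beaumont, Johansson, Delgado, Drummond, Halvorsen, Pereira, Quinn, Szabo, Sato and Whitfield (Qualifier).
Among Beaumont, Johansson, Delgado, Drummond, Halvorsen, Pereira, Quinn, Szabo, Sato and Whitfield, by date of most recent title (later first): Beaumont, Johansson, Delgado, Drummond, Halvorsen, Pereira, Quinn and Szabo (Sep 18, 2010) before Sato and Whitfield (Oct 6, 2008).
Among Beaumont, Johansson, Delgado, Drummond, Halvorsen, Pereira, Quinn and Szabo, by world ranking (lower first): Beaumont (127) before Johansson, Delgado, Drummond, Halvorsen, Pereira, Quinn and Szabo (137).
Among Johansson, Delgado, Drummond, Halvorsen, Pereira, Quinn and Szabo, a home-nation competitor before not a home-nation competitor: Johansson (a home-nation competitor) before Delgado, Drummond, Halvorsen, Pereira, Quinn and Szabo (not a home-nation competitor).
Among Delgado, Drummond, Halvorsen, Pereira, Quinn and Szabo, alphabetically by surname: Delgado before Drummond before Halvorsen before Pereira before Quinn before Szabo.
Sato and Whitfield both have world ranking 154, so the next rule applies.
Sato and Whitfield are each not a home-nation competitor, so the next rule applies.
Among Sato and Whitfield, alphabetically by surname: Sato before Whitfield.
Order: Beaumont, Johansson, Delgado, Drummond, Halvorsen, Pereira, Quinn, Szabo, Sato, Whitfield.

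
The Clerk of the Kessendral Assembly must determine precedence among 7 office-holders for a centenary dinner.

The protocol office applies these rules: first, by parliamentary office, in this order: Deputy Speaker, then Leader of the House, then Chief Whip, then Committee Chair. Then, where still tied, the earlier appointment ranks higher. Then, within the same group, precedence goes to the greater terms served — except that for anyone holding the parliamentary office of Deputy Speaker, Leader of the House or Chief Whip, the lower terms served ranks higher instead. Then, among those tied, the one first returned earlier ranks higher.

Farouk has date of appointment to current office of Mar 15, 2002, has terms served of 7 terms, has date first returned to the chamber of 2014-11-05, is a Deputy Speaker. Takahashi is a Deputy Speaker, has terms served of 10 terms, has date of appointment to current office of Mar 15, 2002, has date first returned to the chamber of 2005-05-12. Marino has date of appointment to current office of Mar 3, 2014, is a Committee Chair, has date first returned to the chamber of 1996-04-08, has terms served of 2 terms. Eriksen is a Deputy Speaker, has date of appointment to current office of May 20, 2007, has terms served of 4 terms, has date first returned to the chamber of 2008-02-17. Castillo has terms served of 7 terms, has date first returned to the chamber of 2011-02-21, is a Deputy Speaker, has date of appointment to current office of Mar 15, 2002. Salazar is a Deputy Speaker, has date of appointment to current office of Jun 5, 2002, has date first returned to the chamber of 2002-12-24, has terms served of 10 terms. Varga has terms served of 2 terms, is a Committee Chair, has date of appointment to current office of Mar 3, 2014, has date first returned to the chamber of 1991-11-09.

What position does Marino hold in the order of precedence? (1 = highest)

7

By parliamentary office: Castillo, Farouk, Takahashi, Salazar and Eriksen (Deputy Speaker); then Varga and Marino (Committee Chair).
Among Castillo, Farouk, Takahashi, Salazar and Eriksen, by date of appointment to current office (earlier first): Castillo, Farouk and Takahashi (Mar 15, 2002) before Salazar (Jun 5, 2002) before Eriksen (May 20, 2007).
Among Castillo, Farouk and Takahashi, by terms served (lower first) (reversed rule for this group): Castillo and Farouk (7 terms) before Takahashi (10 terms).
Among Castillo and Farouk, by date first returned to the chamber (earlier first): Castillo (2011-02-21) before Farouk (2014-11-05).
Varga and Marino both have date of appointment to current office Mar 3, 2014, so the next rule applies.
Varga and Marino both have terms served 2 terms, so the next rule applies.
Among Varga and Marino, by date first returned to the chamber (earlier first): Varga (1991-11-09) before Marino (1996-04-08).
Order: Castillo, Farouk, Takahashi, Salazar, Eriksen, Varga, Marino. So position 7.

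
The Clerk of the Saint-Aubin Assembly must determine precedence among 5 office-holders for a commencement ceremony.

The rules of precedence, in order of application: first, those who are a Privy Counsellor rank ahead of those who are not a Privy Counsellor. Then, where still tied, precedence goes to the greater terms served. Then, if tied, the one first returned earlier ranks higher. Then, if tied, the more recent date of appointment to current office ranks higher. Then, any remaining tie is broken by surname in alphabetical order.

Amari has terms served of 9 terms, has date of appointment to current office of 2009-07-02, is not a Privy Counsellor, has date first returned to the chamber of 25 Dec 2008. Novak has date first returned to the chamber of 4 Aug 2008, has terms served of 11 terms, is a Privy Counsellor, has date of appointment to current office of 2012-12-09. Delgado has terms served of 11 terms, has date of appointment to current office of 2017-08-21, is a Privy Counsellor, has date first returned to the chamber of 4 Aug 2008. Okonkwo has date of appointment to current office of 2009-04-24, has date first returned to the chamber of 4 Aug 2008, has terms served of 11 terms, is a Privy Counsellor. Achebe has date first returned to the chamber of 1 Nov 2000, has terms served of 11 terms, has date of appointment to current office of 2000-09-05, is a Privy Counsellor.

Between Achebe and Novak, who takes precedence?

By the first rule: Achebe, Delgado, Novak and Okonkwo (each a Privy Counsellor); then Amari (not a Privy Counsellor).
Achebe, Delgado, Novak and Okonkwo all have terms served 11 terms, so the next rule applies.
Among Achebe, Delgado, Novak and Okonkwo, by date first returned to the chamber (earlier first): Achebe (1 Nov 2000) before Delgado, Novak and Okonkwo (4 Aug 2008).
Among Delgado, Novak and Okonkwo, by date of appointment to current office (later first): Delgado (2017-08-21) before Novak (2012-12-09) before Okonkwo (2009-04-24).
So Achebe takes precedence.

Achebe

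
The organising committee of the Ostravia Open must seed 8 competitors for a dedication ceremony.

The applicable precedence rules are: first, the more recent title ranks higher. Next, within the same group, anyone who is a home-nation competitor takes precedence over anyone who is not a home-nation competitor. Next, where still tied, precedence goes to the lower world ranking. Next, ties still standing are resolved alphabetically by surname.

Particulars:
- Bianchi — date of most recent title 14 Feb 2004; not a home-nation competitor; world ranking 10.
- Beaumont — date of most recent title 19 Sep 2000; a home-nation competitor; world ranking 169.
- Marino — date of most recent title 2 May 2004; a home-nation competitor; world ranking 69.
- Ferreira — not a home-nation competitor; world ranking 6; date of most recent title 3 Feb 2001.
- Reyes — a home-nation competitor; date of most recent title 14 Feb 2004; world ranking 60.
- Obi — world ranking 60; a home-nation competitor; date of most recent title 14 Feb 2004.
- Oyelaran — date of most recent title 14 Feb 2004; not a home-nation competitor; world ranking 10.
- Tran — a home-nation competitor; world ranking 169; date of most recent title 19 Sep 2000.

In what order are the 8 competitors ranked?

Marino, Obi, Reyes, Bianchi, Oyelaran, Ferreira, Beaumont, Tran

By date of most recent title (later first): Marino (2 May 2004); then Obi, Reyes, Bianchi and Oyelaran (each 14 Feb 2004); then Ferreira (3 Feb 2001); then Beaumont and Tran (both 19 Sep 2000).
Among Obi, Reyes, Bianchi and Oyelaran, a home-nation competitor before not a home-nation competitor: Obi and Reyes (a home-nation competitor) before Bianchi and Oyelaran (not a home-nation competitor).
Obi and Reyes both have world ranking 60, so the next rule applies.
Among Obi and Reyes, alphabetically by surname: Obi before Reyes.
Bianchi and Oyelaran both have world ranking 10, so the next rule applies.
Among Bianchi and Oyelaran, alphabetically by surname: Bianchi before Oyelaran.
Beaumont and Tran are each a home-nation competitor, so the next rule applies.
Beaumont and Tran both have world ranking 169, so the next rule applies.
Among Beaumont and Tran, alphabetically by surname: Beaumont before Tran.
Full order: Marino, Obi, Reyes, Bianchi, Oyelaran, Ferreira, Beaumont, Tran.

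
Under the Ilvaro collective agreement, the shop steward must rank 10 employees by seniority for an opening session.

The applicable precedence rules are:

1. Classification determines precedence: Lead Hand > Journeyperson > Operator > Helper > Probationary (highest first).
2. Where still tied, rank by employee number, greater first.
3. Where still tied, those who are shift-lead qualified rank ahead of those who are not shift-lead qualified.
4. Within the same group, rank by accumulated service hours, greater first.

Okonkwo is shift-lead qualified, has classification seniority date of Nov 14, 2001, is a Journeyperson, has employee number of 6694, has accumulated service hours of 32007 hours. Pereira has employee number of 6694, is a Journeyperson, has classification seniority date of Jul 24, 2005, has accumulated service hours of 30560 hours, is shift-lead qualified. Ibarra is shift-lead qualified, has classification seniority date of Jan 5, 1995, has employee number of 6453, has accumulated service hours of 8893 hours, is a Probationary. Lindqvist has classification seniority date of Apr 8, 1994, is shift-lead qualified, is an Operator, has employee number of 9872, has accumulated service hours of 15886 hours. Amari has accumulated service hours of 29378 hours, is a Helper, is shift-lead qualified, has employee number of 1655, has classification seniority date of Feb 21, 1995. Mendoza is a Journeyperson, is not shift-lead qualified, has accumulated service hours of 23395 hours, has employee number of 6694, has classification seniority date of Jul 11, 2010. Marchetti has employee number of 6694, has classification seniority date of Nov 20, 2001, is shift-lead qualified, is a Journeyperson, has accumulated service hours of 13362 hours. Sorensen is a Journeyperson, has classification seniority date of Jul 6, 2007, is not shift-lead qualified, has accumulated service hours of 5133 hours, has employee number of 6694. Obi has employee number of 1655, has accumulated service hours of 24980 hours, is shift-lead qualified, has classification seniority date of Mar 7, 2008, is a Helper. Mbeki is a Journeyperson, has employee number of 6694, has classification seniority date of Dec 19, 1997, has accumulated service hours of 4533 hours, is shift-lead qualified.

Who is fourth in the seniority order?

Mbeki

By classification: Okonkwo, Pereira, Marchetti, Mbeki, Mendoza and Sorensen (Journeyperson); then Lindqvist (Operator); then Amari and Obi (Helper); then Ibarra (Probationary).
Okonkwo, Pereira, Marchetti, Mbeki, Mendoza and Sorensen all have employee number 6694, so the next rule applies.
Among Okonkwo, Pereira, Marchetti, Mbeki, Mendoza and Sorensen, shift-lead qualified before not shift-lead qualified: Okonkwo, Pereira, Marchetti and Mbeki (shift-lead qualified) before Mendoza and Sorensen (not shift-lead qualified).
Among Okonkwo, Pereira, Marchetti and Mbeki, by accumulated service hours (higher first): Okonkwo (32007 hours) before Pereira (30560 hours) before Marchetti (13362 hours) before Mbeki (4533 hours).
Among Mendoza and Sorensen, by accumulated service hours (higher first): Mendoza (23395 hours) before Sorensen (5133 hours).
Amari and Obi both have employee number 1655, so the next rule applies.
Amari and Obi are each shift-lead qualified, so the next rule applies.
Among Amari and Obi, by accumulated service hours (higher first): Amari (29378 hours) before Obi (24980 hours).
Order: Okonkwo, Pereira, Marchetti, Mbeki, Mendoza, Sorensen, Lindqvist, Amari, Obi, Ibarra.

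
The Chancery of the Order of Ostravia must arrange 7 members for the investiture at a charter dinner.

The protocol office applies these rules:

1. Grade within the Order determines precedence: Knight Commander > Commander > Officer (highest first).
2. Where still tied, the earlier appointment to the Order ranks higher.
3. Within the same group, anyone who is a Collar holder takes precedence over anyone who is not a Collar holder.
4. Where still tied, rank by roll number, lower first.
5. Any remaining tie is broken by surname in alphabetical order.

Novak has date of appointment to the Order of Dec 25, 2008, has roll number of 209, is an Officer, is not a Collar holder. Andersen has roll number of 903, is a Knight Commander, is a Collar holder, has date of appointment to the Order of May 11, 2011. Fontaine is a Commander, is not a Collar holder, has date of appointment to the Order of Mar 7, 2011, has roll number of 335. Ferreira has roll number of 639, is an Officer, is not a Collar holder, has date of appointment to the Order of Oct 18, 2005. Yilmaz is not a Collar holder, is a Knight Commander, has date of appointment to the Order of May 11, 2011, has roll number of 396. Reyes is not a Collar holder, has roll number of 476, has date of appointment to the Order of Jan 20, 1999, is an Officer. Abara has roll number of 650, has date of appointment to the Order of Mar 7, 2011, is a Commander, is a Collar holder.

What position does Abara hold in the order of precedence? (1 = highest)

3

By grade within the Order: Andersen and Yilmaz (Knight Commander); then Abara and Fontaine (Commander); then Reyes, Ferreira and Novak (Officer).
Andersen and Yilmaz both have date of appointment to the Order May 11, 2011, so the next rule applies.
Among Andersen and Yilmaz, a Collar holder before not a Collar holder: Andersen (a Collar holder) before Yilmaz (not a Collar holder).
Abara and Fontaine both have date of appointment to the Order Mar 7, 2011, so the next rule applies.
Among Abara and Fontaine, a Collar holder before not a Collar holder: Abara (a Collar holder) before Fontaine (not a Collar holder).
Among Reyes, Ferreira and Novak, by date of appointment to the Order (earlier first): Reyes (Jan 20, 1999) before Ferreira (Oct 18, 2005) before Novak (Dec 25, 2008).
Order: Andersen, Yilmaz, Abara, Fontaine, Reyes, Ferreira, Novak. So position 3.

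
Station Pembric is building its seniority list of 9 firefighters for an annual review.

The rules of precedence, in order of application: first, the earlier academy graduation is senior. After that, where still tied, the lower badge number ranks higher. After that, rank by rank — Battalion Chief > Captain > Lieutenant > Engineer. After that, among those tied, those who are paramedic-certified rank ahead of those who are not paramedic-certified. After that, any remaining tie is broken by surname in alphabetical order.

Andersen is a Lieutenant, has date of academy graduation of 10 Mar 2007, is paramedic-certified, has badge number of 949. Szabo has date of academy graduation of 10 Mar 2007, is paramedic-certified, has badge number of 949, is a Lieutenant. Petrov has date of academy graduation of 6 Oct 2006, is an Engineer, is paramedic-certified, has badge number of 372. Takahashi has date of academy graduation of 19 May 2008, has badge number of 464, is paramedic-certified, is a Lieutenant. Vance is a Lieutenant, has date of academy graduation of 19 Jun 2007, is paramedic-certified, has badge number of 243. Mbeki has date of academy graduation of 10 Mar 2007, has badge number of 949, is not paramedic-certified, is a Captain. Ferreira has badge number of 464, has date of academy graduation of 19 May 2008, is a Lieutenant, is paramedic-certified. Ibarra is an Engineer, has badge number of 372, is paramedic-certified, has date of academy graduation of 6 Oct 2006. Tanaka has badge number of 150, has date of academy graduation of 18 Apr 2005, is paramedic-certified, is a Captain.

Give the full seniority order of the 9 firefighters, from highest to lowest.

Tanaka, Ibarra, Petrov, Mbeki, Andersen, Szabo, Vance, Ferreira, Takahashi

By date of academy graduation (earlier first): Tanaka (18 Apr 2005); then Ibarra and Petrov (both 6 Oct 2006); then Mbeki, Andersen and Szabo (each 10 Mar 2007); then Vance (19 Jun 2007); then Ferreira and Takahashi (both 19 May 2008).
Ibarra and Petrov both have badge number 372, so the next rule applies.
Ibarra and Petrov are each Engineer, so the next rule applies.
Ibarra and Petrov are each paramedic-certified, so the next rule applies.
Among Ibarra and Petrov, alphabetically by surname: Ibarra before Petrov.
Mbeki, Andersen and Szabo all have badge number 949, so the next rule applies.
Among Mbeki, Andersen and Szabo, by rank: Mbeki (Captain) before Andersen and Szabo (Lieutenant).
Andersen and Szabo are each paramedic-certified, so the next rule applies.
Among Andersen and Szabo, alphabetically by surname: Andersen before Szabo.
Ferreira and Takahashi both have badge number 464, so the next rule applies.
Ferreira and Takahashi are each Lieutenant, so the next rule applies.
Ferreira and Takahashi are each paramedic-certified, so the next rule applies.
Among Ferreira and Takahashi, alphabetically by surname: Ferreira before Takahashi.
Full order: Tanaka, Ibarra, Petrov, Mbeki, Andersen, Szabo, Vance, Ferreira, Takahashi.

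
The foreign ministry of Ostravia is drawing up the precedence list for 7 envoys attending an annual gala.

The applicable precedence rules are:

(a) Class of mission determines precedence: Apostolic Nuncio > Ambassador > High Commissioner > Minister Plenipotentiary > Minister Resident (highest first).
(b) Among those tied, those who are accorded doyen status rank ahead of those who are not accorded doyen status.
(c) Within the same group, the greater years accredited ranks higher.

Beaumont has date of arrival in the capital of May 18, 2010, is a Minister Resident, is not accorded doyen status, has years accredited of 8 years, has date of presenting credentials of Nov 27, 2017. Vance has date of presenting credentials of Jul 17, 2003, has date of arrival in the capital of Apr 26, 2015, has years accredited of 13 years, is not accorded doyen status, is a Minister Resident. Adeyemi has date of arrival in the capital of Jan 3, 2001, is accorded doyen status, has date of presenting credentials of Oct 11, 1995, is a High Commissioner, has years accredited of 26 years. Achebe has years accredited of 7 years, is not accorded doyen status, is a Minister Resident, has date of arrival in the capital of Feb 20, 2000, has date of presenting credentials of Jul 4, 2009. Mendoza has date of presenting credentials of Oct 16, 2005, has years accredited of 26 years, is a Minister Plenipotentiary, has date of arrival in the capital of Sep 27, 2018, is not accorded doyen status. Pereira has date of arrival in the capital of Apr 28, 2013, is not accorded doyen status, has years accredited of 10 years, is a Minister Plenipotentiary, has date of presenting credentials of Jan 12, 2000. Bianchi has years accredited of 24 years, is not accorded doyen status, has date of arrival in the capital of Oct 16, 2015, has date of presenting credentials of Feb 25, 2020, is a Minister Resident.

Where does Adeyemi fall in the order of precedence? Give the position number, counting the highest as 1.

By class of mission: Adeyemi (High Commissioner); then Mendoza and Pereira (Minister Plenipotentiary); then Bianchi, Vance, Beaumont and Achebe (Minister Resident).
Mendoza and Pereira are each not accorded doyen status, so the next rule applies.
Among Mendoza and Pereira, by years accredited (higher first): Mendoza (26 years) before Pereira (10 years).
Bianchi, Vance, Beaumont and Achebe are each not accorded doyen status, so the next rule applies.
Among Bianchi, Vance, Beaumont and Achebe, by years accredited (higher first): Bianchi (24 years) before Vance (13 years) before Beaumont (8 years) before Achebe (7 years).
Order: Adeyemi, Mendoza, Pereira, Bianchi, Vance, Beaumont, Achebe. So position 1.

1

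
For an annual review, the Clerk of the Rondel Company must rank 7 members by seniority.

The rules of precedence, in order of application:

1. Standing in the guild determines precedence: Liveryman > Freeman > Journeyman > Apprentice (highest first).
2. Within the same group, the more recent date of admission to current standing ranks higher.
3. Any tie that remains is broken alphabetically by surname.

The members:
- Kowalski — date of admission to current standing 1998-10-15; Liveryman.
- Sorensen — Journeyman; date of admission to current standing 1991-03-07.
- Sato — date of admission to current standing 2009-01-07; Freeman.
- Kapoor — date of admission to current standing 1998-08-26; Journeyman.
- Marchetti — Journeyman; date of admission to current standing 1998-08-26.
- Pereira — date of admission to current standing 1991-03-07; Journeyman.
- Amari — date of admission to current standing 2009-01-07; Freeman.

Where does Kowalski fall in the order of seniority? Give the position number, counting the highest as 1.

1

By standing in the guild: Kowalski (Liveryman); then Amari and Sato (Freeman); then Kapoor, Marchetti, Pereira and Sorensen (Journeyman).
Amari and Sato both have date of admission to current standing 2009-01-07, so the next rule applies.
Among Amari and Sato, alphabetically by surname: Amari before Sato.
Among Kapoor, Marchetti, Pereira and Sorensen, by date of admission to current standing (later first): Kapoor and Marchetti (1998-08-26) before Pereira and Sorensen (1991-03-07).
Among Kapoor and Marchetti, alphabetically by surname: Kapoor before Marchetti.
Among Pereira and Sorensen, alphabetically by surname: Pereira before Sorensen.
Order: Kowalski, Amari, Sato, Kapoor, Marchetti, Pereira, Sorensen. So position 1.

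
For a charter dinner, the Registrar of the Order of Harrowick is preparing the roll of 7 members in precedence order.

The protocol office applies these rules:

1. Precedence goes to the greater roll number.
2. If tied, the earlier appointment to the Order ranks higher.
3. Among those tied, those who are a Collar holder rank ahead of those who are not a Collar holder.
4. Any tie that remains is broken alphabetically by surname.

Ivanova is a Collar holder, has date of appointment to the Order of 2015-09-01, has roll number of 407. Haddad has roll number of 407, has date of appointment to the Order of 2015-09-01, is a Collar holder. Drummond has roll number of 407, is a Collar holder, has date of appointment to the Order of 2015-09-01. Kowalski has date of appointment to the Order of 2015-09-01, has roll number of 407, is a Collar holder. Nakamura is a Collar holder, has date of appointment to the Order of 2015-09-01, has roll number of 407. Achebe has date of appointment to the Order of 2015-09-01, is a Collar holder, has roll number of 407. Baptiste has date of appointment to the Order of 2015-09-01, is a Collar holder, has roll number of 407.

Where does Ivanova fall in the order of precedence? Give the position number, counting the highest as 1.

5

By roll number (higher first): Achebe, Baptiste, Drummond, Haddad, Ivanova, Kowalski and Nakamura (each 407).
Achebe, Baptiste, Drummond, Haddad, Ivanova, Kowalski and Nakamura all have date of appointment to the Order 2015-09-01, so the next rule applies.
Achebe, Baptiste, Drummond, Haddad, Ivanova, Kowalski and Nakamura are each a Collar holder, so the next rule applies.
Among Achebe, Baptiste, Drummond, Haddad, Ivanova, Kowalski and Nakamura, alphabetically by surname: Achebe before Baptiste before Drummond before Haddad before Ivanova before Kowalski before Nakamura.
Order: Achebe, Baptiste, Drummond, Haddad, Ivanova, Kowalski, Nakamura. So position 5.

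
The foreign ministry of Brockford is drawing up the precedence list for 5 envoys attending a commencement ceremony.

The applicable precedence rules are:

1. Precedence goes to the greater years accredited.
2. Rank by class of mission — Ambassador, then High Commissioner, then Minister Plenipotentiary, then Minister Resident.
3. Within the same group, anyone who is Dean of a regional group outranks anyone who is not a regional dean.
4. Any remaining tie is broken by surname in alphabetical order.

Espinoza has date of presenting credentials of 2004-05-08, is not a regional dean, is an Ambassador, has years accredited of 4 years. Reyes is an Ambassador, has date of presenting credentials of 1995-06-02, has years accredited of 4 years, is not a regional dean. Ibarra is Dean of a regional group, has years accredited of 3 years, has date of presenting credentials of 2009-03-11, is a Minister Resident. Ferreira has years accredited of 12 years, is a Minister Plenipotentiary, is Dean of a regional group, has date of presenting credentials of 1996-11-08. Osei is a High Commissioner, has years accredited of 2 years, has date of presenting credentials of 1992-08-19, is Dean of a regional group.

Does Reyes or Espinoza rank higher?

Espinoza

By years accredited (higher first): Ferreira (12 years); then Espinoza and Reyes (both 4 years); then Ibarra (3 years); then Osei (2 years).
Espinoza and Reyes are each Ambassador, so the next rule applies.
Espinoza and Reyes are each not a regional dean, so the next rule applies.
Among Espinoza and Reyes, alphabetically by surname: Espinoza before Reyes.
So Espinoza takes precedence.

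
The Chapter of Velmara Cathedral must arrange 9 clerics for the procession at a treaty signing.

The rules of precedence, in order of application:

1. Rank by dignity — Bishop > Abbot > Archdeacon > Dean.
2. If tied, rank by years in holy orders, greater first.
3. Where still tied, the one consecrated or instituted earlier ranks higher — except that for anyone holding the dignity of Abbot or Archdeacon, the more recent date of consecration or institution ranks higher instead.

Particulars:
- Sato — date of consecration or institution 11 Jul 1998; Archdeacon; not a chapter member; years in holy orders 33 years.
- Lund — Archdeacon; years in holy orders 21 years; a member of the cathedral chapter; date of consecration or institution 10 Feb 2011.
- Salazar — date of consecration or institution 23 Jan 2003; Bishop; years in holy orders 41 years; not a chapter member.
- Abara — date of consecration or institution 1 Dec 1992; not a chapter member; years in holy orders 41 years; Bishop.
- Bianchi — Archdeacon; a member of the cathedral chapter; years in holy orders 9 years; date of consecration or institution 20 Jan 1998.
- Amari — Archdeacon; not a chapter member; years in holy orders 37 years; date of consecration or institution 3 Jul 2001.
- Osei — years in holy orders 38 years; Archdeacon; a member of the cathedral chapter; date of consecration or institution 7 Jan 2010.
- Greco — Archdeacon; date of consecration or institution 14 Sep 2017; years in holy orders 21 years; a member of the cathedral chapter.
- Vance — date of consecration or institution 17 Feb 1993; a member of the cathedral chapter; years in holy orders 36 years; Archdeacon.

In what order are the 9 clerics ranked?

By dignity: Abara and Salazar (Bishop); then Osei, Amari, Vance, Sato, Greco, Lund and Bianchi (Archdeacon).
Abara and Salazar both have years in holy orders 41 years, so the next rule applies.
Among Abara and Salazar, by date of consecration or institution (earlier first): Abara (1 Dec 1992) before Salazar (23 Jan 2003).
Among Osei, Amari, Vance, Sato, Greco, Lund and Bianchi, by years in holy orders (higher first): Osei (38 years) before Amari (37 years) before Vance (36 years) before Sato (33 years) before Greco and Lund (21 years) before Bianchi (9 years).
Among Greco and Lund, by date of consecration or institution (later first) (reversed rule for this group): Greco (14 Sep 2017) before Lund (10 Feb 2011).
Full order: Abara, Salazar, Osei, Amari, Vance, Sato, Greco, Lund, Bianchi.

Abara, Salazar, Osei, Amari, Vance, Sato, Greco, Lund, Bianchi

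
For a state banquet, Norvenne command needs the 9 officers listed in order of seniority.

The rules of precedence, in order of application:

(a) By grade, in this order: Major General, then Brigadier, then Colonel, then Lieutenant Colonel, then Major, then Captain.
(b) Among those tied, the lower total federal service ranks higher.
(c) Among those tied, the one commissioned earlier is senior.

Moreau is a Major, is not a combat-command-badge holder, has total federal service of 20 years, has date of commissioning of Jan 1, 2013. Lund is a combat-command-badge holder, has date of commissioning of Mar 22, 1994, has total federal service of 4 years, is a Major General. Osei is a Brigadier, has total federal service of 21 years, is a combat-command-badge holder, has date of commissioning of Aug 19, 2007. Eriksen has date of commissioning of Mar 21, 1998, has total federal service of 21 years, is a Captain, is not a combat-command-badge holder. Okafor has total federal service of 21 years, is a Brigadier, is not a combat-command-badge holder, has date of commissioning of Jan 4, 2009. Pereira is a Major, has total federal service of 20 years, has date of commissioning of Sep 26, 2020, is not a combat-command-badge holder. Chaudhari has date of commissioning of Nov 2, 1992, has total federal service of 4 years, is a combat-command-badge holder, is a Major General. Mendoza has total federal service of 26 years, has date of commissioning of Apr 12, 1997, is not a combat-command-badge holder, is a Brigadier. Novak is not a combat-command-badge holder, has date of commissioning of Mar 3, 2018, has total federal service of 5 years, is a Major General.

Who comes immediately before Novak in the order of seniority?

By grade: Chaudhari, Lund and Novak (Major General); then Osei, Okafor and Mendoza (Brigadier); then Moreau and Pereira (Major); then Eriksen (Captain).
Among Chaudhari, Lund and Novak, by total federal service (lower first): Chaudhari and Lund (4 years) before Novak (5 years).
Among Chaudhari and Lund, by date of commissioning (earlier first): Chaudhari (Nov 2, 1992) before Lund (Mar 22, 1994).
Among Osei, Okafor and Mendoza, by total federal service (lower first): Osei and Okafor (21 years) before Mendoza (26 years).
Among Osei and Okafor, by date of commissioning (earlier first): Osei (Aug 19, 2007) before Okafor (Jan 4, 2009).
Moreau and Pereira both have total federal service 20 years, so the next rule applies.
Among Moreau and Pereira, by date of commissioning (earlier first): Moreau (Jan 1, 2013) before Pereira (Sep 26, 2020).
Order: Chaudhari, Lund, Novak, Osei, Okafor, Mendoza, Moreau, Pereira, Eriksen.

Lund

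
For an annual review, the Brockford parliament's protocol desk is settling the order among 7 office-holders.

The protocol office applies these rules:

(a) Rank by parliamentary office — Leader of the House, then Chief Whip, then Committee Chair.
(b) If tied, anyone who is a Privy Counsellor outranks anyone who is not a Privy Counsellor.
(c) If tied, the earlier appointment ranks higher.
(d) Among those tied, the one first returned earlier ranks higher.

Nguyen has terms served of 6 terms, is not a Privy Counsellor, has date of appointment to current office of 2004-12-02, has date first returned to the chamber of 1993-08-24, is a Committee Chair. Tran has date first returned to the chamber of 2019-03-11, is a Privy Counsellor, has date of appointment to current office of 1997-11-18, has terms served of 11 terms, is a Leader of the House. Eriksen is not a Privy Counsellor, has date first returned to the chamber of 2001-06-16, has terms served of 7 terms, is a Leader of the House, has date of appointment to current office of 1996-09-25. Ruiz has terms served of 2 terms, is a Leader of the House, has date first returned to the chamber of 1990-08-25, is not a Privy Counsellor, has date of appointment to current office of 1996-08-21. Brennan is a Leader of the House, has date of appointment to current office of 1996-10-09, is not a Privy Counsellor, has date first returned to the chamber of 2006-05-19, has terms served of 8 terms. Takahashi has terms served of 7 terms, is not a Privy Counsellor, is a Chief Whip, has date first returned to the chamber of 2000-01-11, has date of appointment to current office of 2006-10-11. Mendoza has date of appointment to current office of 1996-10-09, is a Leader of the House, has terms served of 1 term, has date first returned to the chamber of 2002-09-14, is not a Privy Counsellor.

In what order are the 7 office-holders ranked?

By parliamentary office: Tran, Ruiz, Eriksen, Mendoza and Brennan (Leader of the House); then Takahashi (Chief Whip); then Nguyen (Committee Chair).
Among Tran, Ruiz, Eriksen, Mendoza and Brennan, a Privy Counsellor before not a Privy Counsellor: Tran (a Privy Counsellor) before Ruiz, Eriksen, Mendoza and Brennan (not a Privy Counsellor).
Among Ruiz, Eriksen, Mendoza and Brennan, by date of appointment to current office (earlier first): Ruiz (1996-08-21) before Eriksen (1996-09-25) before Mendoza and Brennan (1996-10-09).
Among Mendoza and Brennan, by date first returned to the chamber (earlier first): Mendoza (2002-09-14) before Brennan (2006-05-19).
Full order: Tran, Ruiz, Eriksen, Mendoza, Brennan, Takahashi, Nguyen.

Tran, Ruiz, Eriksen, Mendoza, Brennan, Takahashi, Nguyen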